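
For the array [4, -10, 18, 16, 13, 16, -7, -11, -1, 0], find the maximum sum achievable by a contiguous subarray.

Using Kadane's algorithm on [4, -10, 18, 16, 13, 16, -7, -11, -1, 0]:

Scanning through the array:
Position 1 (value -10): max_ending_here = -6, max_so_far = 4
Position 2 (value 18): max_ending_here = 18, max_so_far = 18
Position 3 (value 16): max_ending_here = 34, max_so_far = 34
Position 4 (value 13): max_ending_here = 47, max_so_far = 47
Position 5 (value 16): max_ending_here = 63, max_so_far = 63
Position 6 (value -7): max_ending_here = 56, max_so_far = 63
Position 7 (value -11): max_ending_here = 45, max_so_far = 63
Position 8 (value -1): max_ending_here = 44, max_so_far = 63
Position 9 (value 0): max_ending_here = 44, max_so_far = 63

Maximum subarray: [18, 16, 13, 16]
Maximum sum: 63

The maximum subarray is [18, 16, 13, 16] with sum 63. This subarray runs from index 2 to index 5.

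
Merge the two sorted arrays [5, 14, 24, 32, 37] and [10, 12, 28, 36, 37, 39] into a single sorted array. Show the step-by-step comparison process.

Merging process:

Compare 5 vs 10: take 5 from left. Merged: [5]
Compare 14 vs 10: take 10 from right. Merged: [5, 10]
Compare 14 vs 12: take 12 from right. Merged: [5, 10, 12]
Compare 14 vs 28: take 14 from left. Merged: [5, 10, 12, 14]
Compare 24 vs 28: take 24 from left. Merged: [5, 10, 12, 14, 24]
Compare 32 vs 28: take 28 from right. Merged: [5, 10, 12, 14, 24, 28]
Compare 32 vs 36: take 32 from left. Merged: [5, 10, 12, 14, 24, 28, 32]
Compare 37 vs 36: take 36 from right. Merged: [5, 10, 12, 14, 24, 28, 32, 36]
Compare 37 vs 37: take 37 from left. Merged: [5, 10, 12, 14, 24, 28, 32, 36, 37]
Append remaining from right: [37, 39]. Merged: [5, 10, 12, 14, 24, 28, 32, 36, 37, 37, 39]

Final merged array: [5, 10, 12, 14, 24, 28, 32, 36, 37, 37, 39]
Total comparisons: 9

The merged array is [5, 10, 12, 14, 24, 28, 32, 36, 37, 37, 39], requiring 9 comparisons. The merge step runs in O(n) time where n is the total number of elements.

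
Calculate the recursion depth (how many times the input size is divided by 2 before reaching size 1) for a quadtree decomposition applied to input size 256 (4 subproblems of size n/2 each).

For divide and conquer with division factor 2:

Problem sizes at each level:
Level 0: 256
Level 1: 128
Level 2: 64
Level 3: 32
Level 4: 16
Level 5: 8
Level 6: 4
Level 7: 2
Level 8: 1

The root is level 0 and the size-1 base case is level 8 (the tree spans levels 0 through 8, i.e. 9 levels counting the root), so the depth is the number of divisions: log_2(256) = 8

The recursion tree depth is log_2(256) = 8. At each level, the problem size is divided by 2, so it takes 8 divisions to reduce to a base case of size 1. The algorithm makes 4 recursive calls at each level.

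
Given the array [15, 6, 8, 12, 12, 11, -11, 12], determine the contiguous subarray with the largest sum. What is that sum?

Using Kadane's algorithm on [15, 6, 8, 12, 12, 11, -11, 12]:

Scanning through the array:
Position 1 (value 6): max_ending_here = 21, max_so_far = 21
Position 2 (value 8): max_ending_here = 29, max_so_far = 29
Position 3 (value 12): max_ending_here = 41, max_so_far = 41
Position 4 (value 12): max_ending_here = 53, max_so_far = 53
Position 5 (value 11): max_ending_here = 64, max_so_far = 64
Position 6 (value -11): max_ending_here = 53, max_so_far = 64
Position 7 (value 12): max_ending_here = 65, max_so_far = 65

Maximum subarray: [15, 6, 8, 12, 12, 11, -11, 12]
Maximum sum: 65

The maximum subarray is [15, 6, 8, 12, 12, 11, -11, 12] with sum 65. This subarray runs from index 0 to index 7.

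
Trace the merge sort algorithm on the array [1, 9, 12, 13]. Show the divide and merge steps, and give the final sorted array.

Merge sort trace:

Split: [1, 9, 12, 13] -> [1, 9] and [12, 13]
  Split: [1, 9] -> [1] and [9]
  Merge: [1] + [9] -> [1, 9]
  Split: [12, 13] -> [12] and [13]
  Merge: [12] + [13] -> [12, 13]
Merge: [1, 9] + [12, 13] -> [1, 9, 12, 13]

Final sorted array: [1, 9, 12, 13]

The merge sort proceeds by recursively splitting the array and merging sorted halves.
After all merges, the sorted array is [1, 9, 12, 13].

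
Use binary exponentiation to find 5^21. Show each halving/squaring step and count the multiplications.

Computing 5^21 by squaring (build up from 5^1; each line after the first costs one multiplication):

5^1 = 5
5^2 = (5^1)^2 = 5^2 = 25
5^4 = (5^2)^2 = 25^2 = 625
5^5 = 5 * 5^4 = 5 * 625 = 3125
5^10 = (5^5)^2 = 3125^2 = 9765625
5^20 = (5^10)^2 = 9765625^2 = 95367431640625
5^21 = 5 * 5^20 = 5 * 95367431640625 = 476837158203125

Result: 476837158203125
Multiplications needed: 6 (6 lines after 5^1)

5^21 = 476837158203125. Using exponentiation by squaring, this requires 6 multiplications. The key idea: if the exponent is even, square the half-power; if odd, multiply by the base once.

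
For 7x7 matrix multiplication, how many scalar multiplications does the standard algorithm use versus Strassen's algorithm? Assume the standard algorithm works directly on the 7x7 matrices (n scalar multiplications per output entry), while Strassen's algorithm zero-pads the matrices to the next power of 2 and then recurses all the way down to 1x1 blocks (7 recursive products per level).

Matrix multiplication for 7x7 matrices:

Strassen's algorithm requires power-of-2 dimensions. Pad 7x7 to 8x8 (next power of 2).

Standard algorithm: 7^3 = 343 multiplications
Strassen's algorithm: 7^(log2(8)) = 7^3 = 343 multiplications
Savings: 343 - 343 = 0 multiplications

Standard: 343 multiplications (7^3). Strassen: 343 multiplications (7^3, after padding to 8x8). Strassen reduces 8 recursive multiplications to 7 at each level.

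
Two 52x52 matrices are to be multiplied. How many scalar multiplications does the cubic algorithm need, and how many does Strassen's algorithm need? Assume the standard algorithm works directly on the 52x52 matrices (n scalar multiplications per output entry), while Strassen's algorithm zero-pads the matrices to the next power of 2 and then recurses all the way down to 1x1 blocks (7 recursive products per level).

Matrix multiplication for 52x52 matrices:

Strassen's algorithm requires power-of-2 dimensions. Pad 52x52 to 64x64 (next power of 2).

Standard algorithm: 52^3 = 140608 multiplications
Strassen's algorithm: 7^(log2(64)) = 7^6 = 117649 multiplications
Savings: 140608 - 117649 = 22959 multiplications

Standard: 140608 multiplications (52^3). Strassen: 117649 multiplications (7^6, after padding to 64x64). Strassen reduces 8 recursive multiplications to 7 at each level.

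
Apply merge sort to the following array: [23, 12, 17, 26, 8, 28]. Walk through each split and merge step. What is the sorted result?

Merge sort trace:

Split: [23, 12, 17, 26, 8, 28] -> [23, 12, 17] and [26, 8, 28]
  Split: [23, 12, 17] -> [23] and [12, 17]
    Split: [12, 17] -> [12] and [17]
    Merge: [12] + [17] -> [12, 17]
  Merge: [23] + [12, 17] -> [12, 17, 23]
  Split: [26, 8, 28] -> [26] and [8, 28]
    Split: [8, 28] -> [8] and [28]
    Merge: [8] + [28] -> [8, 28]
  Merge: [26] + [8, 28] -> [8, 26, 28]
Merge: [12, 17, 23] + [8, 26, 28] -> [8, 12, 17, 23, 26, 28]

Final sorted array: [8, 12, 17, 23, 26, 28]

The merge sort proceeds by recursively splitting the array and merging sorted halves.
After all merges, the sorted array is [8, 12, 17, 23, 26, 28].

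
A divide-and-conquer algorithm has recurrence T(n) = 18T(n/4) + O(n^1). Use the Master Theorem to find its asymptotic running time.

Master Theorem for T(n) = 18T(n/4) + O(n^1):

a = 18, b = 4, c = 1
log_b(a) = log_4(18) = 2.0850

Case 1: c = 1 < log_4(18) = 2.0850
T(n) = O(n^(log_4 18))

For T(n) = 18T(n/4) + O(n^1): log_4(18) = 2.0850. This is Case 1 of the Master Theorem (c < log_b(a), work dominated by leaves), giving O(n^(log_4 18)).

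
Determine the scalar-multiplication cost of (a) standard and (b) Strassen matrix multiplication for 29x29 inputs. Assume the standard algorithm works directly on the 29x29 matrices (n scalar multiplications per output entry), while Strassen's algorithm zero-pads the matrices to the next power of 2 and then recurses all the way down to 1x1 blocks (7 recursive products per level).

Matrix multiplication for 29x29 matrices:

Strassen's algorithm requires power-of-2 dimensions. Pad 29x29 to 32x32 (next power of 2).

Standard algorithm: 29^3 = 24389 multiplications
Strassen's algorithm: 7^(log2(32)) = 7^5 = 16807 multiplications
Savings: 24389 - 16807 = 7582 multiplications

Standard: 24389 multiplications (29^3). Strassen: 16807 multiplications (7^5, after padding to 32x32). Strassen reduces 8 recursive multiplications to 7 at each level.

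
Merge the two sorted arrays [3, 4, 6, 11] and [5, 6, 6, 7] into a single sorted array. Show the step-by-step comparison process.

Merging process:

Compare 3 vs 5: take 3 from left. Merged: [3]
Compare 4 vs 5: take 4 from left. Merged: [3, 4]
Compare 6 vs 5: take 5 from right. Merged: [3, 4, 5]
Compare 6 vs 6: take 6 from left. Merged: [3, 4, 5, 6]
Compare 11 vs 6: take 6 from right. Merged: [3, 4, 5, 6, 6]
Compare 11 vs 6: take 6 from right. Merged: [3, 4, 5, 6, 6, 6]
Compare 11 vs 7: take 7 from right. Merged: [3, 4, 5, 6, 6, 6, 7]
Append remaining from left: [11]. Merged: [3, 4, 5, 6, 6, 6, 7, 11]

Final merged array: [3, 4, 5, 6, 6, 6, 7, 11]
Total comparisons: 7

The merged array is [3, 4, 5, 6, 6, 6, 7, 11], requiring 7 comparisons. The merge step runs in O(n) time where n is the total number of elements.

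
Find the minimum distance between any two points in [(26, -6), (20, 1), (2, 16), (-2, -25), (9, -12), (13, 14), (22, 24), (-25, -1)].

Computing all pairwise distances among 8 points:

d((26, -6), (20, 1)) = 9.2195 <-- minimum
d((26, -6), (2, 16)) = 32.5576
d((26, -6), (-2, -25)) = 33.8378
d((26, -6), (9, -12)) = 18.0278
d((26, -6), (13, 14)) = 23.8537
d((26, -6), (22, 24)) = 30.2655
d((26, -6), (-25, -1)) = 51.2445
d((20, 1), (2, 16)) = 23.4307
d((20, 1), (-2, -25)) = 34.0588
d((20, 1), (9, -12)) = 17.0294
d((20, 1), (13, 14)) = 14.7648
d((20, 1), (22, 24)) = 23.0868
d((20, 1), (-25, -1)) = 45.0444
d((2, 16), (-2, -25)) = 41.1947
d((2, 16), (9, -12)) = 28.8617
d((2, 16), (13, 14)) = 11.1803
d((2, 16), (22, 24)) = 21.5407
d((2, 16), (-25, -1)) = 31.9061
d((-2, -25), (9, -12)) = 17.0294
d((-2, -25), (13, 14)) = 41.7852
d((-2, -25), (22, 24)) = 54.5619
d((-2, -25), (-25, -1)) = 33.2415
d((9, -12), (13, 14)) = 26.3059
d((9, -12), (22, 24)) = 38.2753
d((9, -12), (-25, -1)) = 35.7351
d((13, 14), (22, 24)) = 13.4536
d((13, 14), (-25, -1)) = 40.8534
d((22, 24), (-25, -1)) = 53.2353

Closest pair: (26, -6) and (20, 1) with distance 9.2195

The closest pair is (26, -6) and (20, 1) with Euclidean distance 9.2195. For 8 points, brute-force pairwise comparison is shown above. For large n, the divide-and-conquer algorithm (sort by x, recurse on halves, check the dividing strip) achieves O(n log n).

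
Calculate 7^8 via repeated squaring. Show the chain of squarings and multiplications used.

Computing 7^8 by squaring (build up from 7^1; each line after the first costs one multiplication):

7^1 = 7
7^2 = (7^1)^2 = 7^2 = 49
7^4 = (7^2)^2 = 49^2 = 2401
7^8 = (7^4)^2 = 2401^2 = 5764801

Result: 5764801
Multiplications needed: 3 (3 lines after 7^1)

7^8 = 5764801. Using exponentiation by squaring, this requires 3 multiplications. The key idea: if the exponent is even, square the half-power; if odd, multiply by the base once.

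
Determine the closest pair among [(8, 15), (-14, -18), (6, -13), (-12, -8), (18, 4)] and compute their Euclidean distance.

Computing all pairwise distances among 5 points:

d((8, 15), (-14, -18)) = 39.6611
d((8, 15), (6, -13)) = 28.0713
d((8, 15), (-12, -8)) = 30.4795
d((8, 15), (18, 4)) = 14.8661
d((-14, -18), (6, -13)) = 20.6155
d((-14, -18), (-12, -8)) = 10.198 <-- minimum
d((-14, -18), (18, 4)) = 38.833
d((6, -13), (-12, -8)) = 18.6815
d((6, -13), (18, 4)) = 20.8087
d((-12, -8), (18, 4)) = 32.311

Closest pair: (-14, -18) and (-12, -8) with distance 10.198

The closest pair is (-14, -18) and (-12, -8) with Euclidean distance 10.198. For 5 points, brute-force pairwise comparison is shown above. For large n, the divide-and-conquer algorithm (sort by x, recurse on halves, check the dividing strip) achieves O(n log n).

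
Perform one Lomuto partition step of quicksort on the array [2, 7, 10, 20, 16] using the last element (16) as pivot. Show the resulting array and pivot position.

Lomuto partition with pivot = 16:

Initial array: [2, 7, 10, 20, 16]

arr[0]=2 <= 16: swap with position 0, array becomes [2, 7, 10, 20, 16]
arr[1]=7 <= 16: swap with position 1, array becomes [2, 7, 10, 20, 16]
arr[2]=10 <= 16: swap with position 2, array becomes [2, 7, 10, 20, 16]
arr[3]=20 > 16: no swap

Place pivot at position 3: [2, 7, 10, 16, 20]
Pivot position: 3

After partitioning with pivot 16, the array becomes [2, 7, 10, 16, 20]. The pivot is placed at index 3. All elements to the left of the pivot are <= 16, and all elements to the right are > 16.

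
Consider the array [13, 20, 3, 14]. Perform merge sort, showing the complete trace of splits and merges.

Merge sort trace:

Split: [13, 20, 3, 14] -> [13, 20] and [3, 14]
  Split: [13, 20] -> [13] and [20]
  Merge: [13] + [20] -> [13, 20]
  Split: [3, 14] -> [3] and [14]
  Merge: [3] + [14] -> [3, 14]
Merge: [13, 20] + [3, 14] -> [3, 13, 14, 20]

Final sorted array: [3, 13, 14, 20]

The merge sort proceeds by recursively splitting the array and merging sorted halves.
After all merges, the sorted array is [3, 13, 14, 20].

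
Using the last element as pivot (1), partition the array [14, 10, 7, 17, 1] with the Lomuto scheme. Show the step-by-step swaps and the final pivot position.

Lomuto partition with pivot = 1:

Initial array: [14, 10, 7, 17, 1]

arr[0]=14 > 1: no swap
arr[1]=10 > 1: no swap
arr[2]=7 > 1: no swap
arr[3]=17 > 1: no swap

Place pivot at position 0: [1, 10, 7, 17, 14]
Pivot position: 0

After partitioning with pivot 1, the array becomes [1, 10, 7, 17, 14]. The pivot is placed at index 0. All elements to the left of the pivot are <= 1, and all elements to the right are > 1.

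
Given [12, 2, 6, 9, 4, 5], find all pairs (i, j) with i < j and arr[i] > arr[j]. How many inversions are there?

Finding inversions in [12, 2, 6, 9, 4, 5]:

(0, 1): arr[0]=12 > arr[1]=2
(0, 2): arr[0]=12 > arr[2]=6
(0, 3): arr[0]=12 > arr[3]=9
(0, 4): arr[0]=12 > arr[4]=4
(0, 5): arr[0]=12 > arr[5]=5
(2, 4): arr[2]=6 > arr[4]=4
(2, 5): arr[2]=6 > arr[5]=5
(3, 4): arr[3]=9 > arr[4]=4
(3, 5): arr[3]=9 > arr[5]=5

Total inversions: 9

The array has 9 inversion(s): (0,1), (0,2), (0,3), (0,4), (0,5), (2,4), (2,5), (3,4), (3,5). Each pair (i,j) satisfies i < j and arr[i] > arr[j].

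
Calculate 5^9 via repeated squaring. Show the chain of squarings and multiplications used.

Computing 5^9 by squaring (build up from 5^1; each line after the first costs one multiplication):

5^1 = 5
5^2 = (5^1)^2 = 5^2 = 25
5^4 = (5^2)^2 = 25^2 = 625
5^8 = (5^4)^2 = 625^2 = 390625
5^9 = 5 * 5^8 = 5 * 390625 = 1953125

Result: 1953125
Multiplications needed: 4 (4 lines after 5^1)

5^9 = 1953125. Using exponentiation by squaring, this requires 4 multiplications. The key idea: if the exponent is even, square the half-power; if odd, multiply by the base once.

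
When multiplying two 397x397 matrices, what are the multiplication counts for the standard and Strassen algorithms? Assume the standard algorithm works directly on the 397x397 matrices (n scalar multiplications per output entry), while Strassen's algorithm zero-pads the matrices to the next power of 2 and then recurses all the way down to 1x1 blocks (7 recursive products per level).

Matrix multiplication for 397x397 matrices:

Strassen's algorithm requires power-of-2 dimensions. Pad 397x397 to 512x512 (next power of 2).

Standard algorithm: 397^3 = 62570773 multiplications
Strassen's algorithm: 7^(log2(512)) = 7^9 = 40353607 multiplications
Savings: 62570773 - 40353607 = 22217166 multiplications

Standard: 62570773 multiplications (397^3). Strassen: 40353607 multiplications (7^9, after padding to 512x512). Strassen reduces 8 recursive multiplications to 7 at each level.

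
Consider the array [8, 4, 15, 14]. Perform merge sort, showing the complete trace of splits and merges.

Merge sort trace:

Split: [8, 4, 15, 14] -> [8, 4] and [15, 14]
  Split: [8, 4] -> [8] and [4]
  Merge: [8] + [4] -> [4, 8]
  Split: [15, 14] -> [15] and [14]
  Merge: [15] + [14] -> [14, 15]
Merge: [4, 8] + [14, 15] -> [4, 8, 14, 15]

Final sorted array: [4, 8, 14, 15]

The merge sort proceeds by recursively splitting the array and merging sorted halves.
After all merges, the sorted array is [4, 8, 14, 15].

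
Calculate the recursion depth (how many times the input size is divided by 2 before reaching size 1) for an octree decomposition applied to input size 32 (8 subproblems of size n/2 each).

For divide and conquer with division factor 2:

Problem sizes at each level:
Level 0: 32
Level 1: 16
Level 2: 8
Level 3: 4
Level 4: 2
Level 5: 1

The root is level 0 and the size-1 base case is level 5 (the tree spans levels 0 through 5, i.e. 6 levels counting the root), so the depth is the number of divisions: log_2(32) = 5

The recursion tree depth is log_2(32) = 5. At each level, the problem size is divided by 2, so it takes 5 divisions to reduce to a base case of size 1. The algorithm makes 8 recursive calls at each level.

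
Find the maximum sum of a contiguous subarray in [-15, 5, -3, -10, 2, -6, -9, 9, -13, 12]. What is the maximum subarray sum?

Using Kadane's algorithm on [-15, 5, -3, -10, 2, -6, -9, 9, -13, 12]:

Scanning through the array:
Position 1 (value 5): max_ending_here = 5, max_so_far = 5
Position 2 (value -3): max_ending_here = 2, max_so_far = 5
Position 3 (value -10): max_ending_here = -8, max_so_far = 5
Position 4 (value 2): max_ending_here = 2, max_so_far = 5
Position 5 (value -6): max_ending_here = -4, max_so_far = 5
Position 6 (value -9): max_ending_here = -9, max_so_far = 5
Position 7 (value 9): max_ending_here = 9, max_so_far = 9
Position 8 (value -13): max_ending_here = -4, max_so_far = 9
Position 9 (value 12): max_ending_here = 12, max_so_far = 12

Maximum subarray: [12]
Maximum sum: 12

The maximum subarray is [12] with sum 12. This subarray runs from index 9 to index 9.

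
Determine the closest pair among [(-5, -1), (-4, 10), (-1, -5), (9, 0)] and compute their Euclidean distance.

Computing all pairwise distances among 4 points:

d((-5, -1), (-4, 10)) = 11.0454
d((-5, -1), (-1, -5)) = 5.6569 <-- minimum
d((-5, -1), (9, 0)) = 14.0357
d((-4, 10), (-1, -5)) = 15.2971
d((-4, 10), (9, 0)) = 16.4012
d((-1, -5), (9, 0)) = 11.1803

Closest pair: (-5, -1) and (-1, -5) with distance 5.6569

The closest pair is (-5, -1) and (-1, -5) with Euclidean distance 5.6569. For 4 points, brute-force pairwise comparison is shown above. For large n, the divide-and-conquer algorithm (sort by x, recurse on halves, check the dividing strip) achieves O(n log n).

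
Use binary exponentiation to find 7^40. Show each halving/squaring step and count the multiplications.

Computing 7^40 by squaring (build up from 7^1; each line after the first costs one multiplication):

7^1 = 7
7^2 = (7^1)^2 = 7^2 = 49
7^4 = (7^2)^2 = 49^2 = 2401
7^5 = 7 * 7^4 = 7 * 2401 = 16807
7^10 = (7^5)^2 = 16807^2 = 282475249
7^20 = (7^10)^2 = 282475249^2 = 79792266297612001
7^40 = (7^20)^2 = 79792266297612001^2 = 6366805760909027985741435139224001

Result: 6366805760909027985741435139224001
Multiplications needed: 6 (6 lines after 7^1)

7^40 = 6366805760909027985741435139224001. Using exponentiation by squaring, this requires 6 multiplications. The key idea: if the exponent is even, square the half-power; if odd, multiply by the base once.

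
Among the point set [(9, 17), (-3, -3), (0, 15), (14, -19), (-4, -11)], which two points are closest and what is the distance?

Computing all pairwise distances among 5 points:

d((9, 17), (-3, -3)) = 23.3238
d((9, 17), (0, 15)) = 9.2195
d((9, 17), (14, -19)) = 36.3456
d((9, 17), (-4, -11)) = 30.8707
d((-3, -3), (0, 15)) = 18.2483
d((-3, -3), (14, -19)) = 23.3452
d((-3, -3), (-4, -11)) = 8.0623 <-- minimum
d((0, 15), (14, -19)) = 36.7696
d((0, 15), (-4, -11)) = 26.3059
d((14, -19), (-4, -11)) = 19.6977

Closest pair: (-3, -3) and (-4, -11) with distance 8.0623

The closest pair is (-3, -3) and (-4, -11) with Euclidean distance 8.0623. For 5 points, brute-force pairwise comparison is shown above. For large n, the divide-and-conquer algorithm (sort by x, recurse on halves, check the dividing strip) achieves O(n log n).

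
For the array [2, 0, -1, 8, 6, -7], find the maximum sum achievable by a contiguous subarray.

Using Kadane's algorithm on [2, 0, -1, 8, 6, -7]:

Scanning through the array:
Position 1 (value 0): max_ending_here = 2, max_so_far = 2
Position 2 (value -1): max_ending_here = 1, max_so_far = 2
Position 3 (value 8): max_ending_here = 9, max_so_far = 9
Position 4 (value 6): max_ending_here = 15, max_so_far = 15
Position 5 (value -7): max_ending_here = 8, max_so_far = 15

Maximum subarray: [2, 0, -1, 8, 6]
Maximum sum: 15

The maximum subarray is [2, 0, -1, 8, 6] with sum 15. This subarray runs from index 0 to index 4.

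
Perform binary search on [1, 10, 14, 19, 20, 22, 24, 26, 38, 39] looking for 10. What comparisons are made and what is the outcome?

Binary search for 10 in [1, 10, 14, 19, 20, 22, 24, 26, 38, 39]:

lo=0, hi=9, mid=4, arr[mid]=20 -> 20 > 10, search left half
lo=0, hi=3, mid=1, arr[mid]=10 -> Found target at index 1!

Binary search finds 10 at index 1 after 2 comparisons. The search repeatedly halves the search space by comparing with the middle element.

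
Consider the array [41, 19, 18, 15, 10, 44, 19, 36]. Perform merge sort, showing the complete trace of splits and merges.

Merge sort trace:

Split: [41, 19, 18, 15, 10, 44, 19, 36] -> [41, 19, 18, 15] and [10, 44, 19, 36]
  Split: [41, 19, 18, 15] -> [41, 19] and [18, 15]
    Split: [41, 19] -> [41] and [19]
    Merge: [41] + [19] -> [19, 41]
    Split: [18, 15] -> [18] and [15]
    Merge: [18] + [15] -> [15, 18]
  Merge: [19, 41] + [15, 18] -> [15, 18, 19, 41]
  Split: [10, 44, 19, 36] -> [10, 44] and [19, 36]
    Split: [10, 44] -> [10] and [44]
    Merge: [10] + [44] -> [10, 44]
    Split: [19, 36] -> [19] and [36]
    Merge: [19] + [36] -> [19, 36]
  Merge: [10, 44] + [19, 36] -> [10, 19, 36, 44]
Merge: [15, 18, 19, 41] + [10, 19, 36, 44] -> [10, 15, 18, 19, 19, 36, 41, 44]

Final sorted array: [10, 15, 18, 19, 19, 36, 41, 44]

The merge sort proceeds by recursively splitting the array and merging sorted halves.
After all merges, the sorted array is [10, 15, 18, 19, 19, 36, 41, 44].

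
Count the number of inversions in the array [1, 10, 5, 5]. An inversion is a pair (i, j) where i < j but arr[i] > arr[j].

Finding inversions in [1, 10, 5, 5]:

(1, 2): arr[1]=10 > arr[2]=5
(1, 3): arr[1]=10 > arr[3]=5

Total inversions: 2

The array has 2 inversion(s): (1,2), (1,3). Each pair (i,j) satisfies i < j and arr[i] > arr[j].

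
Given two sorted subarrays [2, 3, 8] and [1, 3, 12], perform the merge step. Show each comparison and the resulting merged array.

Merging process:

Compare 2 vs 1: take 1 from right. Merged: [1]
Compare 2 vs 3: take 2 from left. Merged: [1, 2]
Compare 3 vs 3: take 3 from left. Merged: [1, 2, 3]
Compare 8 vs 3: take 3 from right. Merged: [1, 2, 3, 3]
Compare 8 vs 12: take 8 from left. Merged: [1, 2, 3, 3, 8]
Append remaining from right: [12]. Merged: [1, 2, 3, 3, 8, 12]

Final merged array: [1, 2, 3, 3, 8, 12]
Total comparisons: 5

The merged array is [1, 2, 3, 3, 8, 12], requiring 5 comparisons. The merge step runs in O(n) time where n is the total number of elements.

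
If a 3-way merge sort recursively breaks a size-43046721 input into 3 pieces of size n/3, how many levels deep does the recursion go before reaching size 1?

For divide and conquer with division factor 3:

Problem sizes at each level:
Level 0: 43046721
Level 1: 14348907
Level 2: 4782969
Level 3: 1594323
Level 4: 531441
Level 5: 177147
Level 6: 59049
Level 7: 19683
Level 8: 6561
Level 9: 2187
Level 10: 729
Level 11: 243
Level 12: 81
Level 13: 27
Level 14: 9
Level 15: 3
Level 16: 1

The root is level 0 and the size-1 base case is level 16 (the tree spans levels 0 through 16, i.e. 17 levels counting the root), so the depth is the number of divisions: log_3(43046721) = 16

The recursion tree depth is log_3(43046721) = 16. At each level, the problem size is divided by 3, so it takes 16 divisions to reduce to a base case of size 1. The algorithm makes 3 recursive calls at each level.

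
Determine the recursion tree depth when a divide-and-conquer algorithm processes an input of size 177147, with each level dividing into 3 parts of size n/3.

For divide and conquer with division factor 3:

Problem sizes at each level:
Level 0: 177147
Level 1: 59049
Level 2: 19683
Level 3: 6561
Level 4: 2187
Level 5: 729
Level 6: 243
Level 7: 81
Level 8: 27
Level 9: 9
Level 10: 3
Level 11: 1

The root is level 0 and the size-1 base case is level 11 (the tree spans levels 0 through 11, i.e. 12 levels counting the root), so the depth is the number of divisions: log_3(177147) = 11

The recursion tree depth is log_3(177147) = 11. At each level, the problem size is divided by 3, so it takes 11 divisions to reduce to a base case of size 1. The algorithm makes 3 recursive calls at each level.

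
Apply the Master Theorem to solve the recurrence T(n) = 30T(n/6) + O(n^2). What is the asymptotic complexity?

Master Theorem for T(n) = 30T(n/6) + O(n^2):

a = 30, b = 6, c = 2
log_b(a) = log_6(30) = 1.8982

Case 3: c = 2 > log_6(30) = 1.8982
T(n) = O(n^2) = O(n^2)

For T(n) = 30T(n/6) + O(n^2): log_6(30) = 1.8982. This is Case 3 of the Master Theorem (c > log_b(a), work dominated by root), giving O(n^2).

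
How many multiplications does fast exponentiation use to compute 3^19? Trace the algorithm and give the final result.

Computing 3^19 by squaring (build up from 3^1; each line after the first costs one multiplication):

3^1 = 3
3^2 = (3^1)^2 = 3^2 = 9
3^4 = (3^2)^2 = 9^2 = 81
3^8 = (3^4)^2 = 81^2 = 6561
3^9 = 3 * 3^8 = 3 * 6561 = 19683
3^18 = (3^9)^2 = 19683^2 = 387420489
3^19 = 3 * 3^18 = 3 * 387420489 = 1162261467

Result: 1162261467
Multiplications needed: 6 (6 lines after 3^1)

3^19 = 1162261467. Using exponentiation by squaring, this requires 6 multiplications. The key idea: if the exponent is even, square the half-power; if odd, multiply by the base once.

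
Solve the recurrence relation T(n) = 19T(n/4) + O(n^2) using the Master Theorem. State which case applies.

Master Theorem for T(n) = 19T(n/4) + O(n^2):

a = 19, b = 4, c = 2
log_b(a) = log_4(19) = 2.1240

Case 1: c = 2 < log_4(19) = 2.1240
T(n) = O(n^(log_4 19))

For T(n) = 19T(n/4) + O(n^2): log_4(19) = 2.1240. This is Case 1 of the Master Theorem (c < log_b(a), work dominated by leaves), giving O(n^(log_4 19)).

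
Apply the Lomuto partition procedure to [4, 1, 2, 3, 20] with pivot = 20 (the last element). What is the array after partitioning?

Lomuto partition with pivot = 20:

Initial array: [4, 1, 2, 3, 20]

arr[0]=4 <= 20: swap with position 0, array becomes [4, 1, 2, 3, 20]
arr[1]=1 <= 20: swap with position 1, array becomes [4, 1, 2, 3, 20]
arr[2]=2 <= 20: swap with position 2, array becomes [4, 1, 2, 3, 20]
arr[3]=3 <= 20: swap with position 3, array becomes [4, 1, 2, 3, 20]

Place pivot at position 4: [4, 1, 2, 3, 20]
Pivot position: 4

After partitioning with pivot 20, the array becomes [4, 1, 2, 3, 20]. The pivot is placed at index 4. All elements to the left of the pivot are <= 20, and all elements to the right are > 20.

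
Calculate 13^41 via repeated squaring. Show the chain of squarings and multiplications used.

Computing 13^41 by squaring (build up from 13^1; each line after the first costs one multiplication):

13^1 = 13
13^2 = (13^1)^2 = 13^2 = 169
13^4 = (13^2)^2 = 169^2 = 28561
13^5 = 13 * 13^4 = 13 * 28561 = 371293
13^10 = (13^5)^2 = 371293^2 = 137858491849
13^20 = (13^10)^2 = 137858491849^2 = 19004963774880799438801
13^40 = (13^20)^2 = 19004963774880799438801^2 = 361188648084531445929920877641340156544317601
13^41 = 13 * 13^40 = 13 * 361188648084531445929920877641340156544317601 = 4695452425098908797088971409337422035076128813

Result: 4695452425098908797088971409337422035076128813
Multiplications needed: 7 (7 lines after 13^1)

13^41 = 4695452425098908797088971409337422035076128813. Using exponentiation by squaring, this requires 7 multiplications. The key idea: if the exponent is even, square the half-power; if odd, multiply by the base once.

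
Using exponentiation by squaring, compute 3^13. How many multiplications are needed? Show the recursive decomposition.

Computing 3^13 by squaring (build up from 3^1; each line after the first costs one multiplication):

3^1 = 3
3^2 = (3^1)^2 = 3^2 = 9
3^3 = 3 * 3^2 = 3 * 9 = 27
3^6 = (3^3)^2 = 27^2 = 729
3^12 = (3^6)^2 = 729^2 = 531441
3^13 = 3 * 3^12 = 3 * 531441 = 1594323

Result: 1594323
Multiplications needed: 5 (5 lines after 3^1)

3^13 = 1594323. Using exponentiation by squaring, this requires 5 multiplications. The key idea: if the exponent is even, square the half-power; if odd, multiply by the base once.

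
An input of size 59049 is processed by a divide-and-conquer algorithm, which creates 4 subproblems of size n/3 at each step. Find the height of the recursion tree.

For divide and conquer with division factor 3:

Problem sizes at each level:
Level 0: 59049
Level 1: 19683
Level 2: 6561
Level 3: 2187
Level 4: 729
Level 5: 243
Level 6: 81
Level 7: 27
Level 8: 9
Level 9: 3
Level 10: 1

The root is level 0 and the size-1 base case is level 10 (the tree spans levels 0 through 10, i.e. 11 levels counting the root), so the depth is the number of divisions: log_3(59049) = 10

The recursion tree depth is log_3(59049) = 10. At each level, the problem size is divided by 3, so it takes 10 divisions to reduce to a base case of size 1. The algorithm makes 4 recursive calls at each level.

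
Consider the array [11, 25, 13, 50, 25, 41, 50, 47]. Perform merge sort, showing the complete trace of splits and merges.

Merge sort trace:

Split: [11, 25, 13, 50, 25, 41, 50, 47] -> [11, 25, 13, 50] and [25, 41, 50, 47]
  Split: [11, 25, 13, 50] -> [11, 25] and [13, 50]
    Split: [11, 25] -> [11] and [25]
    Merge: [11] + [25] -> [11, 25]
    Split: [13, 50] -> [13] and [50]
    Merge: [13] + [50] -> [13, 50]
  Merge: [11, 25] + [13, 50] -> [11, 13, 25, 50]
  Split: [25, 41, 50, 47] -> [25, 41] and [50, 47]
    Split: [25, 41] -> [25] and [41]
    Merge: [25] + [41] -> [25, 41]
    Split: [50, 47] -> [50] and [47]
    Merge: [50] + [47] -> [47, 50]
  Merge: [25, 41] + [47, 50] -> [25, 41, 47, 50]
Merge: [11, 13, 25, 50] + [25, 41, 47, 50] -> [11, 13, 25, 25, 41, 47, 50, 50]

Final sorted array: [11, 13, 25, 25, 41, 47, 50, 50]

The merge sort proceeds by recursively splitting the array and merging sorted halves.
After all merges, the sorted array is [11, 13, 25, 25, 41, 47, 50, 50].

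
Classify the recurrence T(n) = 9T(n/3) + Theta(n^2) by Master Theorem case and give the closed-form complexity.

Master Theorem for T(n) = 9T(n/3) + O(n^2):

a = 9, b = 3, c = 2
log_b(a) = log_3(9) = 2.0000

Case 2: c = 2 = log_3(9) = 2.0000
T(n) = O(n^2 log n) = O(n^2 log n)

For T(n) = 9T(n/3) + O(n^2): log_3(9) = 2.0000. This is Case 2 of the Master Theorem (c = log_b(a), equal work at all levels), giving O(n^2 log n).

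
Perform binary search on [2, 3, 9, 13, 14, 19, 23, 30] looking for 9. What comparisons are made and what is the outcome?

Binary search for 9 in [2, 3, 9, 13, 14, 19, 23, 30]:

lo=0, hi=7, mid=3, arr[mid]=13 -> 13 > 9, search left half
lo=0, hi=2, mid=1, arr[mid]=3 -> 3 < 9, search right half
lo=2, hi=2, mid=2, arr[mid]=9 -> Found target at index 2!

Binary search finds 9 at index 2 after 3 comparisons. The search repeatedly halves the search space by comparing with the middle element.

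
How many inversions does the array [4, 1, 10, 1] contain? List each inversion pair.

Finding inversions in [4, 1, 10, 1]:

(0, 1): arr[0]=4 > arr[1]=1
(0, 3): arr[0]=4 > arr[3]=1
(2, 3): arr[2]=10 > arr[3]=1

Total inversions: 3

The array has 3 inversion(s): (0,1), (0,3), (2,3). Each pair (i,j) satisfies i < j and arr[i] > arr[j].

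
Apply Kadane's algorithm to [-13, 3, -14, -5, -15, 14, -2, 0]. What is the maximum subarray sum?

Using Kadane's algorithm on [-13, 3, -14, -5, -15, 14, -2, 0]:

Scanning through the array:
Position 1 (value 3): max_ending_here = 3, max_so_far = 3
Position 2 (value -14): max_ending_here = -11, max_so_far = 3
Position 3 (value -5): max_ending_here = -5, max_so_far = 3
Position 4 (value -15): max_ending_here = -15, max_so_far = 3
Position 5 (value 14): max_ending_here = 14, max_so_far = 14
Position 6 (value -2): max_ending_here = 12, max_so_far = 14
Position 7 (value 0): max_ending_here = 12, max_so_far = 14

Maximum subarray: [14]
Maximum sum: 14

The maximum subarray is [14] with sum 14. This subarray runs from index 5 to index 5.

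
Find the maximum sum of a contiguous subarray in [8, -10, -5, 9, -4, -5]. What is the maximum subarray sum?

Using Kadane's algorithm on [8, -10, -5, 9, -4, -5]:

Scanning through the array:
Position 1 (value -10): max_ending_here = -2, max_so_far = 8
Position 2 (value -5): max_ending_here = -5, max_so_far = 8
Position 3 (value 9): max_ending_here = 9, max_so_far = 9
Position 4 (value -4): max_ending_here = 5, max_so_far = 9
Position 5 (value -5): max_ending_here = 0, max_so_far = 9

Maximum subarray: [9]
Maximum sum: 9

The maximum subarray is [9] with sum 9. This subarray runs from index 3 to index 3.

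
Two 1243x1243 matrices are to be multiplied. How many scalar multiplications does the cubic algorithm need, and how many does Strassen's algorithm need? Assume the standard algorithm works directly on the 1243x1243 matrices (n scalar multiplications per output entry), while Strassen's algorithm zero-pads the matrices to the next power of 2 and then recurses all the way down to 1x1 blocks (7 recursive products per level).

Matrix multiplication for 1243x1243 matrices:

Strassen's algorithm requires power-of-2 dimensions. Pad 1243x1243 to 2048x2048 (next power of 2).

Standard algorithm: 1243^3 = 1920495907 multiplications
Strassen's algorithm: 7^(log2(2048)) = 7^11 = 1977326743 multiplications
Difference: 1920495907 - 1977326743 = -56830836 (Strassen uses MORE here due to padding overhead — for small or just-over-power-of-2 n, padding can outweigh the per-level savings)

Standard: 1920495907 multiplications (1243^3). Strassen: 1977326743 multiplications (7^11, after padding to 2048x2048). Strassen reduces 8 recursive multiplications to 7 at each level.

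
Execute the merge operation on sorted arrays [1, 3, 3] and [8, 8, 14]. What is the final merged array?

Merging process:

Compare 1 vs 8: take 1 from left. Merged: [1]
Compare 3 vs 8: take 3 from left. Merged: [1, 3]
Compare 3 vs 8: take 3 from left. Merged: [1, 3, 3]
Append remaining from right: [8, 8, 14]. Merged: [1, 3, 3, 8, 8, 14]

Final merged array: [1, 3, 3, 8, 8, 14]
Total comparisons: 3

The merged array is [1, 3, 3, 8, 8, 14], requiring 3 comparisons. The merge step runs in O(n) time where n is the total number of elements.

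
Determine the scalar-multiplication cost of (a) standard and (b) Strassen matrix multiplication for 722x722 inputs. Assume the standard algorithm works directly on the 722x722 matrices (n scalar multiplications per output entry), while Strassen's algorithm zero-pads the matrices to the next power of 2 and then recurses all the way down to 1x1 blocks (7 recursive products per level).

Matrix multiplication for 722x722 matrices:

Strassen's algorithm requires power-of-2 dimensions. Pad 722x722 to 1024x1024 (next power of 2).

Standard algorithm: 722^3 = 376367048 multiplications
Strassen's algorithm: 7^(log2(1024)) = 7^10 = 282475249 multiplications
Savings: 376367048 - 282475249 = 93891799 multiplications

Standard: 376367048 multiplications (722^3). Strassen: 282475249 multiplications (7^10, after padding to 1024x1024). Strassen reduces 8 recursive multiplications to 7 at each level.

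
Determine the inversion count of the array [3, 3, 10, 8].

Finding inversions in [3, 3, 10, 8]:

(2, 3): arr[2]=10 > arr[3]=8

Total inversions: 1

The array has 1 inversion(s): (2,3). Each pair (i,j) satisfies i < j and arr[i] > arr[j].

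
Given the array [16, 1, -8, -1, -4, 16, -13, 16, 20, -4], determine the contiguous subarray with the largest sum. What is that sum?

Using Kadane's algorithm on [16, 1, -8, -1, -4, 16, -13, 16, 20, -4]:

Scanning through the array:
Position 1 (value 1): max_ending_here = 17, max_so_far = 17
Position 2 (value -8): max_ending_here = 9, max_so_far = 17
Position 3 (value -1): max_ending_here = 8, max_so_far = 17
Position 4 (value -4): max_ending_here = 4, max_so_far = 17
Position 5 (value 16): max_ending_here = 20, max_so_far = 20
Position 6 (value -13): max_ending_here = 7, max_so_far = 20
Position 7 (value 16): max_ending_here = 23, max_so_far = 23
Position 8 (value 20): max_ending_here = 43, max_so_far = 43
Position 9 (value -4): max_ending_here = 39, max_so_far = 43

Maximum subarray: [16, 1, -8, -1, -4, 16, -13, 16, 20]
Maximum sum: 43

The maximum subarray is [16, 1, -8, -1, -4, 16, -13, 16, 20] with sum 43. This subarray runs from index 0 to index 8.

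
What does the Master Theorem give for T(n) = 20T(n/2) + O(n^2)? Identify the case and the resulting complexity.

Master Theorem for T(n) = 20T(n/2) + O(n^2):

a = 20, b = 2, c = 2
log_b(a) = log_2(20) = 4.3219

Case 1: c = 2 < log_2(20) = 4.3219
T(n) = O(n^(log_2 20))

For T(n) = 20T(n/2) + O(n^2): log_2(20) = 4.3219. This is Case 1 of the Master Theorem (c < log_b(a), work dominated by leaves), giving O(n^(log_2 20)).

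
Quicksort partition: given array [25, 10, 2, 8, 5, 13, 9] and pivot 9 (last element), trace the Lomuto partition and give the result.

Lomuto partition with pivot = 9:

Initial array: [25, 10, 2, 8, 5, 13, 9]

arr[0]=25 > 9: no swap
arr[1]=10 > 9: no swap
arr[2]=2 <= 9: swap with position 0, array becomes [2, 10, 25, 8, 5, 13, 9]
arr[3]=8 <= 9: swap with position 1, array becomes [2, 8, 25, 10, 5, 13, 9]
arr[4]=5 <= 9: swap with position 2, array becomes [2, 8, 5, 10, 25, 13, 9]
arr[5]=13 > 9: no swap

Place pivot at position 3: [2, 8, 5, 9, 25, 13, 10]
Pivot position: 3

After partitioning with pivot 9, the array becomes [2, 8, 5, 9, 25, 13, 10]. The pivot is placed at index 3. All elements to the left of the pivot are <= 9, and all elements to the right are > 9.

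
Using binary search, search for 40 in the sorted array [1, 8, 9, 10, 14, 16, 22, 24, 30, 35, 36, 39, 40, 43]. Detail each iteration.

Binary search for 40 in [1, 8, 9, 10, 14, 16, 22, 24, 30, 35, 36, 39, 40, 43]:

lo=0, hi=13, mid=6, arr[mid]=22 -> 22 < 40, search right half
lo=7, hi=13, mid=10, arr[mid]=36 -> 36 < 40, search right half
lo=11, hi=13, mid=12, arr[mid]=40 -> Found target at index 12!

Binary search finds 40 at index 12 after 3 comparisons. The search repeatedly halves the search space by comparing with the middle element.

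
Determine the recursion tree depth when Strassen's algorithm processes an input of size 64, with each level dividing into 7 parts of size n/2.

For divide and conquer with division factor 2:

Problem sizes at each level:
Level 0: 64
Level 1: 32
Level 2: 16
Level 3: 8
Level 4: 4
Level 5: 2
Level 6: 1

The root is level 0 and the size-1 base case is level 6 (the tree spans levels 0 through 6, i.e. 7 levels counting the root), so the depth is the number of divisions: log_2(64) = 6

The recursion tree depth is log_2(64) = 6. At each level, the problem size is divided by 2, so it takes 6 divisions to reduce to a base case of size 1. The algorithm makes 7 recursive calls at each level.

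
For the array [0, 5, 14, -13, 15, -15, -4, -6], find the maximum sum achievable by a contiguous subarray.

Using Kadane's algorithm on [0, 5, 14, -13, 15, -15, -4, -6]:

Scanning through the array:
Position 1 (value 5): max_ending_here = 5, max_so_far = 5
Position 2 (value 14): max_ending_here = 19, max_so_far = 19
Position 3 (value -13): max_ending_here = 6, max_so_far = 19
Position 4 (value 15): max_ending_here = 21, max_so_far = 21
Position 5 (value -15): max_ending_here = 6, max_so_far = 21
Position 6 (value -4): max_ending_here = 2, max_so_far = 21
Position 7 (value -6): max_ending_here = -4, max_so_far = 21

Maximum subarray: [0, 5, 14, -13, 15]
Maximum sum: 21

The maximum subarray is [0, 5, 14, -13, 15] with sum 21. This subarray runs from index 0 to index 4.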